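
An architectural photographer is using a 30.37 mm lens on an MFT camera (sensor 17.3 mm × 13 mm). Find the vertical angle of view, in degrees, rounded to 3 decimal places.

24.161°

Angle of view α = 2·arctan(h/2f) with h = 13 mm and f = 30.37 mm.
h/2f = 0.21403; arctan(0.21403) ≈ 12.0806°, so α ≈ 24.1612°.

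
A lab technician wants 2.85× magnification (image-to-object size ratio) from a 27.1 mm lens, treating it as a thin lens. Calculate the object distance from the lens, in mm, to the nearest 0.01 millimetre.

With m = dᵢ/dₒ and 1/f = 1/dₒ + 1/dᵢ, substituting dᵢ = m·dₒ gives 1/f = (1 + 1/m)/dₒ, hence dₒ = f·(1 + 1/m).
dₒ = 27.1 × (1 + 1/2.85) = 27.1 × 1.35088 ≈ 36.609 mm.

36.61 mm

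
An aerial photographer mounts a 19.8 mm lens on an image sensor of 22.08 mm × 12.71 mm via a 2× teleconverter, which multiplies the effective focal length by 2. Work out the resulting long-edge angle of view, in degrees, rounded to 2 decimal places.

Effective focal length f = 19.8 × 2 = 39.6 mm.
α = 2·arctan(22.08 / (2 × 39.6)) = 2·arctan(0.27879) ≈ 31.1557°.

31.16°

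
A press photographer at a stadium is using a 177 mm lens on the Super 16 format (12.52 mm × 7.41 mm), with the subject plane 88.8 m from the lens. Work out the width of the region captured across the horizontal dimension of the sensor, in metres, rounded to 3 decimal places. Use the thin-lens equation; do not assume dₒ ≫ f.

dₒ: 88.8 m = 88800 mm.
Similar triangles through the lens centre give W/dₒ = w/dᵢ; with 1/f = 1/dₒ + 1/dᵢ this gives W = w·(dₒ − f)/f.
W = 12.52 mm × (88800 − 177) / 177 = 12.52 × 500.6949 ≈ 6268.700 mm = 6.2687 m.

6.269 m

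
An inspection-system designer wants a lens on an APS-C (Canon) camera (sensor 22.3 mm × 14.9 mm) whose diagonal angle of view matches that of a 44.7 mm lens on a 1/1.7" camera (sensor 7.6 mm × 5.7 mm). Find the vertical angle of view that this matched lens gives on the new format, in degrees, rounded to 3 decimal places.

6.757°

Sensor diagonal = √(7.6² + 5.7²) = √90.2500 ≈ 9.5000 mm.
Sensor diagonal = √(22.3² + 14.9²) = √719.3000 ≈ 26.8198 mm.
Equal diagonal AOV ⇒ f₂ = f₁ · 26.8198/9.5000 = 44.7 × 2.82313 ≈ 126.1941 mm.
Vertical AOV on the new format = 2·arctan(14.9 / (2 × 126.1941)) = 2·arctan(0.05904) ≈ 6.7572°.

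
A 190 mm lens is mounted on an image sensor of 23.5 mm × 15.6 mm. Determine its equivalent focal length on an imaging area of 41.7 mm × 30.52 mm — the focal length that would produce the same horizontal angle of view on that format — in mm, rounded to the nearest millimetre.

Equal angle of view means equal width/f ratio, so f₂ = f₁ · (width₂/width₁) = 190 × 41.7/23.5.
f₂ = 190 × 1.77447 ≈ 337.149 mm.

337 mm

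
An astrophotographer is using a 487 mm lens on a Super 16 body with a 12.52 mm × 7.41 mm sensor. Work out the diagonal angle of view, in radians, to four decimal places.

Sensor diagonal = √(12.52² + 7.41²) = √211.6585 ≈ 14.5485 mm.
Angle of view α = 2·arctan(d/2f) with d = 14.5485 mm and f = 487 mm.
d/2f = 0.01494; arctan(0.01494) ≈ 0.0149 rad, so α ≈ 0.0299 rad.

0.0299 rad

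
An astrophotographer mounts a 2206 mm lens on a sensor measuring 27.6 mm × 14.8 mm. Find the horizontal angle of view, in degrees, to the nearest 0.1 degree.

0.7°

Angle of view α = 2·arctan(w/2f) with w = 27.6 mm and f = 2206 mm.
w/2f = 0.00626; arctan(0.00626) ≈ 0.3584°, so α ≈ 0.7168°.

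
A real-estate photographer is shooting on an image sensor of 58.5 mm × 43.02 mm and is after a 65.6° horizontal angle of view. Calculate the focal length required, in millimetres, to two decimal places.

45.39 mm

From α = 2·arctan(w/2f) we get f = w / (2·tan(α/2)).
With w = 58.5 mm and α/2 = 32.8°, tan(α/2) ≈ 0.64446, so f ≈ 58.5 / 1.28891 ≈ 45.3871 mm.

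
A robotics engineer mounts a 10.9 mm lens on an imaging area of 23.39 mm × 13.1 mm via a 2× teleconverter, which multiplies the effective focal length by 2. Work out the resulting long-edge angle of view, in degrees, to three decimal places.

Effective focal length f = 10.9 × 2 = 21.8 mm.
α = 2·arctan(23.39 / (2 × 21.8)) = 2·arctan(0.53647) ≈ 56.4243°.

56.424°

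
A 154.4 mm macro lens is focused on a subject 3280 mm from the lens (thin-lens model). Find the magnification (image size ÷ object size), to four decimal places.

Thin lens: 1/f = 1/dₒ + 1/dᵢ → 1/dᵢ = 1/154.4 − 1/3280 = 0.0061718 mm⁻¹, so dᵢ ≈ 162.0271 mm.
Magnification m = dᵢ/dₒ = 162.0271/3280 ≈ 0.04940.

0.0494×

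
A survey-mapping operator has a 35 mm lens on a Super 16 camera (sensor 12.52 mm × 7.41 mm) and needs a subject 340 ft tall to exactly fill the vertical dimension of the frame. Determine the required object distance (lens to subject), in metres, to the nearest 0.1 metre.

W: 340 ft × 304.8 mm/ft = 103632.00 mm.
Magnification m = h/W = dᵢ/dₒ; combined with 1/f = 1/dₒ + 1/dᵢ this gives dₒ = f·(1 + W/h).
dₒ = 35 mm × (1 + 103632/7.41) = 35 × 13986.4247 ≈ 489524.863 mm = 489.525 m.

489.5 m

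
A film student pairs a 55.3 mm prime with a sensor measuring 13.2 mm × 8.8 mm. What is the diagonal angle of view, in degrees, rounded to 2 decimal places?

Sensor diagonal = √(13.2² + 8.8²) = √251.6800 ≈ 15.8644 mm.
Angle of view α = 2·arctan(d/2f) with d = 15.8644 mm and f = 55.3 mm.
d/2f = 0.14344; arctan(0.14344) ≈ 8.1628°, so α ≈ 16.3256°.

16.33°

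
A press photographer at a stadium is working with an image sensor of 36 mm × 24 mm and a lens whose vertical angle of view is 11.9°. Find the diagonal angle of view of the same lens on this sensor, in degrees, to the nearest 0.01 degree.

21.28°

From the vertical AOV: f = 24 / (2·tan(5.95°)) = 24 / 0.20844 ≈ 115.1388 mm.
Sensor diagonal = √(36² + 24²) = √1872.0000 ≈ 43.2666 mm.
Diagonal AOV = 2·arctan(43.2666 / (2 × 115.1388)) = 2·arctan(0.18789) ≈ 21.2824°.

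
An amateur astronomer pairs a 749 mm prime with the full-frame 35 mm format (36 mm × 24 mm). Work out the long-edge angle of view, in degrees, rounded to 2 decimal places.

Angle of view α = 2·arctan(w/2f) with w = 36 mm and f = 749 mm.
w/2f = 0.02403; arctan(0.02403) ≈ 1.3767°, so α ≈ 2.7533°.

2.75°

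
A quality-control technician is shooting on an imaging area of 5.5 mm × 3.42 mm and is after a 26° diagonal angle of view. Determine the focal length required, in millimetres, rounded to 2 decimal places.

14.03 mm

Sensor diagonal = √(5.5² + 3.42²) = √41.9464 ≈ 6.4766 mm.
From α = 2·arctan(d/2f) we get f = d / (2·tan(α/2)).
With d = 6.4766 mm and α/2 = 13°, tan(α/2) ≈ 0.23087, so f ≈ 6.4766 / 0.46174 ≈ 14.0266 mm.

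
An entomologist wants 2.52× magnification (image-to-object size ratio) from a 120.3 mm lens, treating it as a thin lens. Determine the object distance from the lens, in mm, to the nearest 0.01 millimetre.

With m = dᵢ/dₒ and 1/f = 1/dₒ + 1/dᵢ, substituting dᵢ = m·dₒ gives 1/f = (1 + 1/m)/dₒ, hence dₒ = f·(1 + 1/m).
dₒ = 120.3 × (1 + 1/2.52) = 120.3 × 1.39683 ≈ 168.038 mm.

168.04 mm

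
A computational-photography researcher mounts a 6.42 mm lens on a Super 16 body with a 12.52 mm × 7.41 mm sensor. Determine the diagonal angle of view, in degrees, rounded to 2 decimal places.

Sensor diagonal = √(12.52² + 7.41²) = √211.6585 ≈ 14.5485 mm.
Angle of view α = 2·arctan(d/2f) with d = 14.5485 mm and f = 6.42 mm.
d/2f = 1.13306; arctan(1.13306) ≈ 48.5695°, so α ≈ 97.1389°.

97.14°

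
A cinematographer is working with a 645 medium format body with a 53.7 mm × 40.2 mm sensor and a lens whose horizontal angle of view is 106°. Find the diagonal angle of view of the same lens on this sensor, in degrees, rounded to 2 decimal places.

From the horizontal AOV: f = 53.7 / (2·tan(53°)) = 53.7 / 2.65409 ≈ 20.2329 mm.
Sensor diagonal = √(53.7² + 40.2²) = √4499.7300 ≈ 67.0800 mm.
Diagonal AOV = 2·arctan(67.0800 / (2 × 20.2329)) = 2·arctan(1.65769) ≈ 117.7993°.

117.80°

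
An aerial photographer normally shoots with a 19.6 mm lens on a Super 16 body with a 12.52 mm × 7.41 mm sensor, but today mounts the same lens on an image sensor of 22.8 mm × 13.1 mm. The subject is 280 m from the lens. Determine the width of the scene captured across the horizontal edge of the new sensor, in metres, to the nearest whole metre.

The focal length stays 19.6 mm; the relevant sensor dimension is now w = 22.8 mm. Object distance dₒ = 280 m = 280000 mm.
Thin-lens field width W = w·(dₒ − f)/f = 22.8 × (280000 − 19.6)/19.6 ≈ 325691.486 mm = 325.691 m.

326 m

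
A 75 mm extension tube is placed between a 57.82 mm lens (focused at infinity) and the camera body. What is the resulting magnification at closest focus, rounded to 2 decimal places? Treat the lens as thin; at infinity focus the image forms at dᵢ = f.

The tube moves the image plane from f to f + e, so dᵢ = 57.82 + 75 = 132.82 mm. Focus is achieved when 1/f = 1/dₒ + 1/dᵢ, giving dₒ = 1/(1/f − 1/(f+e)).
Magnification m = dᵢ/dₒ = (f+e)·(1/f − 1/(f+e)) = e/f = 75/57.82 ≈ 1.2971.

1.30×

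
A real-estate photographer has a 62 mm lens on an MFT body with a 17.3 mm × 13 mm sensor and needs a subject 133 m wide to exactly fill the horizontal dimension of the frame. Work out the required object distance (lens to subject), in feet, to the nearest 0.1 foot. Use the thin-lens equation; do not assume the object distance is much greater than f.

W: 133 m = 133000 mm.
Magnification m = w/W = dᵢ/dₒ; combined with 1/f = 1/dₒ + 1/dᵢ this gives dₒ = f·(1 + W/w).
dₒ = 62 mm × (1 + 133000/17.3) = 62 × 7688.8613 ≈ 476709.399 mm = 476709.399/304.8 ft = 1564.01 ft.

1564.0 ft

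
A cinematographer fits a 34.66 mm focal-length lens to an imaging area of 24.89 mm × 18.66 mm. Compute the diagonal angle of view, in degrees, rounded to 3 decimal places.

48.337°

Sensor diagonal = √(24.89² + 18.66²) = √967.7077 ≈ 31.1080 mm.
Angle of view α = 2·arctan(d/2f) with d = 31.1080 mm and f = 34.66 mm.
d/2f = 0.44876; arctan(0.44876) ≈ 24.1686°, so α ≈ 48.3372°.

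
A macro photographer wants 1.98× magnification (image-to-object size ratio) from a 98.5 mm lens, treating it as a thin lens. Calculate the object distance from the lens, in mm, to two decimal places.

148.25 mm

With m = dᵢ/dₒ and 1/f = 1/dₒ + 1/dᵢ, substituting dᵢ = m·dₒ gives 1/f = (1 + 1/m)/dₒ, hence dₒ = f·(1 + 1/m).
dₒ = 98.5 × (1 + 1/1.98) = 98.5 × 1.50505 ≈ 148.247 mm.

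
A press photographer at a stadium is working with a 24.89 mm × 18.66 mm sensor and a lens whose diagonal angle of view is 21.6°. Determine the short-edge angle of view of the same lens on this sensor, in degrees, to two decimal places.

13.06°

Sensor diagonal = √(24.89² + 18.66²) = √967.7077 ≈ 31.1080 mm.
From the diagonal AOV: f = 31.1080 / (2·tan(10.8°)) = 31.1080 / 0.38152 ≈ 81.5369 mm.
Short-edge AOV = 2·arctan(18.66 / (2 × 81.5369)) = 2·arctan(0.11443) ≈ 13.0555°.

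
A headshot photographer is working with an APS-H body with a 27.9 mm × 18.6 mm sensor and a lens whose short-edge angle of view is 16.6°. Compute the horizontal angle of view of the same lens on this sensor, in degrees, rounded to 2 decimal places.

24.69°

From the short-edge AOV: f = 18.6 / (2·tan(8.3°)) = 18.6 / 0.29177 ≈ 63.7492 mm.
Horizontal AOV = 2·arctan(27.9 / (2 × 63.7492)) = 2·arctan(0.21883) ≈ 24.6865°.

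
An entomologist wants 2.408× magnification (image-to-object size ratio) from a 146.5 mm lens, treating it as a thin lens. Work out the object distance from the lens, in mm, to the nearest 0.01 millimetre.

207.34 mm

With m = dᵢ/dₒ and 1/f = 1/dₒ + 1/dᵢ, substituting dᵢ = m·dₒ gives 1/f = (1 + 1/m)/dₒ, hence dₒ = f·(1 + 1/m).
dₒ = 146.5 × (1 + 1/2.408) = 146.5 × 1.41528 ≈ 207.339 mm.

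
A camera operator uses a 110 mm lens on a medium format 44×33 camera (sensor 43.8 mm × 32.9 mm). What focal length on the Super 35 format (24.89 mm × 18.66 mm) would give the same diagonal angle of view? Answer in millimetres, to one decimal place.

Sensor diagonal = √(43.8² + 32.9²) = √3000.8500 ≈ 54.7800 mm.
Sensor diagonal = √(24.89² + 18.66²) = √967.7077 ≈ 31.1080 mm.
Equal angle of view means equal diagonal/f ratio, so f₂ = f₁ · (diagonal₂/diagonal₁) = 110 × 31.1080/54.7800.
f₂ = 110 × 0.56787 ≈ 62.466 mm.

62.5 mm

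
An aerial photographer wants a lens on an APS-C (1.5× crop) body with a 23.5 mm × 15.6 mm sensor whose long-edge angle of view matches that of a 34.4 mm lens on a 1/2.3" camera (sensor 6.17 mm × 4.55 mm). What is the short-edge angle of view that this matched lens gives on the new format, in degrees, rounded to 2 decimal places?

Equal long-edge AOV ⇒ f₂ = f₁ · 23.5/6.17 = 34.4 × 3.80875 ≈ 131.0211 mm.
Short-edge AOV on the new format = 2·arctan(15.6 / (2 × 131.0211)) = 2·arctan(0.05953) ≈ 6.8139°.

6.81°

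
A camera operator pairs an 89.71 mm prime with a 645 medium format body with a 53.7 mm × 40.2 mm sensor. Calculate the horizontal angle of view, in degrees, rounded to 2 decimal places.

Angle of view α = 2·arctan(w/2f) with w = 53.7 mm and f = 89.71 mm.
w/2f = 0.29930; arctan(0.29930) ≈ 16.6623°, so α ≈ 33.3246°.

33.32°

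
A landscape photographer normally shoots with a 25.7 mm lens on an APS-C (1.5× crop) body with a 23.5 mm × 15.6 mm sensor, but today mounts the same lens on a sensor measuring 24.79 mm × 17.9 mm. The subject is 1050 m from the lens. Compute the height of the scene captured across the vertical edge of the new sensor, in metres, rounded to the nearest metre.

The focal length stays 25.7 mm; the relevant sensor dimension is now h = 17.9 mm. Object distance dₒ = 1050 m = 1.05e+06 mm.
Thin-lens field height W = h·(dₒ − f)/f = 17.9 × (1.05e+06 − 25.7)/25.7 ≈ 731305.057 mm = 731.305 m.

731 m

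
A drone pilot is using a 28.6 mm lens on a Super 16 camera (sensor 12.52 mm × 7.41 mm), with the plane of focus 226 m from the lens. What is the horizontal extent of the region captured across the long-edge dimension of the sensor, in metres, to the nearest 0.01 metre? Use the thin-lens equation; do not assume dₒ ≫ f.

dₒ: 226 m = 226000 mm.
Similar triangles through the lens centre give W/dₒ = w/dᵢ; with 1/f = 1/dₒ + 1/dᵢ this gives W = w·(dₒ − f)/f.
W = 12.52 mm × (226000 − 28.6) / 28.6 = 12.52 × 7901.0979 ≈ 98921.746 mm = 98.9217 m.

98.92 m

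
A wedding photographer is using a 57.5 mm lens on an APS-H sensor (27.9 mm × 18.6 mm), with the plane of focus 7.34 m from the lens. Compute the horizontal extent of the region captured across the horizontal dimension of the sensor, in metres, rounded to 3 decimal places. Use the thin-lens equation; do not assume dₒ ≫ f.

dₒ: 7.34 m = 7340 mm.
Similar triangles through the lens centre give W/dₒ = w/dᵢ; with 1/f = 1/dₒ + 1/dᵢ this gives W = w·(dₒ − f)/f.
W = 27.9 mm × (7340 − 57.5) / 57.5 = 27.9 × 126.6522 ≈ 3533.596 mm = 3.5336 m.

3.534 m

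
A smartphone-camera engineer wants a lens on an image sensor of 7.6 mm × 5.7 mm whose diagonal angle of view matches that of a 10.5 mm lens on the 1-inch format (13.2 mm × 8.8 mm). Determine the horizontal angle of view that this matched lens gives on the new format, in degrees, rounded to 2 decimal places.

Sensor diagonal = √(13.2² + 8.8²) = √251.6800 ≈ 15.8644 mm.
Sensor diagonal = √(7.6² + 5.7²) = √90.2500 ≈ 9.5000 mm.
Equal diagonal AOV ⇒ f₂ = f₁ · 9.5000/15.8644 = 10.5 × 0.59882 ≈ 6.2877 mm.
Horizontal AOV on the new format = 2·arctan(7.6 / (2 × 6.2877)) = 2·arctan(0.60436) ≈ 62.2941°.

62.29°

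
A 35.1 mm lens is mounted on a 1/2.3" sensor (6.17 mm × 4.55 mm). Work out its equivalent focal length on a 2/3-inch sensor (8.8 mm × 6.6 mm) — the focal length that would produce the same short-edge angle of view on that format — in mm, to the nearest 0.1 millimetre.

50.9 mm

Equal angle of view means equal height/f ratio, so f₂ = f₁ · (height₂/height₁) = 35.1 × 6.6/4.55.
f₂ = 35.1 × 1.45055 ≈ 50.914 mm.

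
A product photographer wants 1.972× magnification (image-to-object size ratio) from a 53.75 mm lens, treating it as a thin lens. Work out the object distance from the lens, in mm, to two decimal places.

With m = dᵢ/dₒ and 1/f = 1/dₒ + 1/dᵢ, substituting dᵢ = m·dₒ gives 1/f = (1 + 1/m)/dₒ, hence dₒ = f·(1 + 1/m).
dₒ = 53.75 × (1 + 1/1.972) = 53.75 × 1.50710 ≈ 81.007 mm.

81.01 mm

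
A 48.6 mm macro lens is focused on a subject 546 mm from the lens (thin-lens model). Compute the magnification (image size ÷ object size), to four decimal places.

0.0977×

Thin lens: 1/f = 1/dₒ + 1/dᵢ → 1/dᵢ = 1/48.6 − 1/546 = 0.0187446 mm⁻¹, so dᵢ ≈ 53.3486 mm.
Magnification m = dᵢ/dₒ = 53.3486/546 ≈ 0.09771.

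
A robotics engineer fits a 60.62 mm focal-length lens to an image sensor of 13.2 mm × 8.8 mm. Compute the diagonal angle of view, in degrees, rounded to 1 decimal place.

Sensor diagonal = √(13.2² + 8.8²) = √251.6800 ≈ 15.8644 mm.
Angle of view α = 2·arctan(d/2f) with d = 15.8644 mm and f = 60.62 mm.
d/2f = 0.13085; arctan(0.13085) ≈ 7.4549°, so α ≈ 14.9098°.

14.9°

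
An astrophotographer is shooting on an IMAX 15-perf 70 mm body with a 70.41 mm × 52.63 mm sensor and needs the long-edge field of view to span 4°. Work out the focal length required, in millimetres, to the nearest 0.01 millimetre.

From α = 2·arctan(w/2f) we get f = w / (2·tan(α/2)).
With w = 70.41 mm and α/2 = 2°, tan(α/2) ≈ 0.03492, so f ≈ 70.41 / 0.06984 ≈ 1008.1393 mm.

1008.14 mm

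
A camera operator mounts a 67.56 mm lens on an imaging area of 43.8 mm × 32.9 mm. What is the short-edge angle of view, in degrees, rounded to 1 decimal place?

Angle of view α = 2·arctan(h/2f) with h = 32.9 mm and f = 67.56 mm.
h/2f = 0.24349; arctan(0.24349) ≈ 13.6845°, so α ≈ 27.3690°.

27.4°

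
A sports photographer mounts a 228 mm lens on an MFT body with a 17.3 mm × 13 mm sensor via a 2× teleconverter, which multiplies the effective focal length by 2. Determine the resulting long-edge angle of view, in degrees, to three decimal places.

Effective focal length f = 228 × 2 = 456 mm.
α = 2·arctan(17.3 / (2 × 456)) = 2·arctan(0.01897) ≈ 2.1735°.

2.173°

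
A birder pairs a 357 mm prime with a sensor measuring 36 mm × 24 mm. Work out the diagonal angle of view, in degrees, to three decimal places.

Sensor diagonal = √(36² + 24²) = √1872.0000 ≈ 43.2666 mm.
Angle of view α = 2·arctan(d/2f) with d = 43.2666 mm and f = 357 mm.
d/2f = 0.06060; arctan(0.06060) ≈ 3.4677°, so α ≈ 6.9355°.

6.935°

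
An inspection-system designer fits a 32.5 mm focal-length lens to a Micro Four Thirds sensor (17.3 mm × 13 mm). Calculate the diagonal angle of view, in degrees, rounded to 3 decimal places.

36.828°

Sensor diagonal = √(17.3² + 13²) = √468.2900 ≈ 21.6400 mm.
Angle of view α = 2·arctan(d/2f) with d = 21.6400 mm and f = 32.5 mm.
d/2f = 0.33292; arctan(0.33292) ≈ 18.4138°, so α ≈ 36.8276°.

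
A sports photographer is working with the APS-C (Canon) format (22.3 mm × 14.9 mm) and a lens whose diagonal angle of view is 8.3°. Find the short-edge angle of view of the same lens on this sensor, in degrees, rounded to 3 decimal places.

Sensor diagonal = √(22.3² + 14.9²) = √719.3000 ≈ 26.8198 mm.
From the diagonal AOV: f = 26.8198 / (2·tan(4.15°)) = 26.8198 / 0.14512 ≈ 184.8158 mm.
Short-edge AOV = 2·arctan(14.9 / (2 × 184.8158)) = 2·arctan(0.04031) ≈ 4.6167°.

4.617°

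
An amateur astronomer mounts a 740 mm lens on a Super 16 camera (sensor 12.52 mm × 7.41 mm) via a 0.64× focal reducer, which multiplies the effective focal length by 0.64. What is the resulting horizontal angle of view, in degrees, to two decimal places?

1.51°

Effective focal length f = 740 × 0.64 = 473.6 mm.
α = 2·arctan(12.52 / (2 × 473.6)) = 2·arctan(0.01322) ≈ 1.5146°.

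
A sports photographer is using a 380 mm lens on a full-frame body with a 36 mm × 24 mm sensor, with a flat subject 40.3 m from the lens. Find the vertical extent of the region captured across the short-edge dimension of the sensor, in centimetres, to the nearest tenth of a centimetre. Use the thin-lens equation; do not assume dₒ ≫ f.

252.1 cm

dₒ: 40.3 m = 40300 mm.
Similar triangles through the lens centre give W/dₒ = h/dᵢ; with 1/f = 1/dₒ + 1/dᵢ this gives W = h·(dₒ − f)/f.
W = 24 mm × (40300 − 380) / 380 = 24 × 105.0526 ≈ 2521.263 mm = 252.126 cm.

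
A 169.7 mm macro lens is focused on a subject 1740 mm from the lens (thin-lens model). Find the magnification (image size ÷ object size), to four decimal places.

Thin lens: 1/f = 1/dₒ + 1/dᵢ → 1/dᵢ = 1/169.7 − 1/1740 = 0.0053180 mm⁻¹, so dᵢ ≈ 188.0392 mm.
Magnification m = dᵢ/dₒ = 188.0392/1740 ≈ 0.10807.

0.1081×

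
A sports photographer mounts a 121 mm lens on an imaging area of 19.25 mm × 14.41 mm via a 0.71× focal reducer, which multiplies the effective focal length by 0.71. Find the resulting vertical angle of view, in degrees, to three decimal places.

Effective focal length f = 121 × 0.71 = 85.91 mm.
α = 2·arctan(14.41 / (2 × 85.91)) = 2·arctan(0.08387) ≈ 9.5880°.

9.588°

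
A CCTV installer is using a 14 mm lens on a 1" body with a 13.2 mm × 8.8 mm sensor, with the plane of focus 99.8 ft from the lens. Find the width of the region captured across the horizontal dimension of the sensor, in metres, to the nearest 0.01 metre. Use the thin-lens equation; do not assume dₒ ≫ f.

dₒ: 99.8 ft × 304.8 mm/ft = 30419.04 mm.
Similar triangles through the lens centre give W/dₒ = w/dᵢ; with 1/f = 1/dₒ + 1/dᵢ this gives W = w·(dₒ − f)/f.
W = 13.2 mm × (30419 − 14) / 14 = 13.2 × 2171.7885 ≈ 28667.608 mm = 28.6676 m.

28.67 m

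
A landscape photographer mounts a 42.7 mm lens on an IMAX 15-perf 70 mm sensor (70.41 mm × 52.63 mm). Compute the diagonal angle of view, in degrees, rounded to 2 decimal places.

Sensor diagonal = √(70.41² + 52.63²) = √7727.4850 ≈ 87.9061 mm.
Angle of view α = 2·arctan(d/2f) with d = 87.9061 mm and f = 42.7 mm.
d/2f = 1.02935; arctan(1.02935) ≈ 45.8285°, so α ≈ 91.6570°.

91.66°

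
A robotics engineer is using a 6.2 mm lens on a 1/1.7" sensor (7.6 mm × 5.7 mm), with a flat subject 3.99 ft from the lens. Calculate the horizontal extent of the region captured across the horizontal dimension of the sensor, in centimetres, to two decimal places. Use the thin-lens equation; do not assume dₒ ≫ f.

148.32 cm

dₒ: 3.99 ft × 304.8 mm/ft = 1216.15 mm.
Similar triangles through the lens centre give W/dₒ = w/dᵢ; with 1/f = 1/dₒ + 1/dᵢ this gives W = w·(dₒ − f)/f.
W = 7.6 mm × (1216.15 − 6.2) / 6.2 = 7.6 × 195.1535 ≈ 1483.167 mm = 148.317 cm.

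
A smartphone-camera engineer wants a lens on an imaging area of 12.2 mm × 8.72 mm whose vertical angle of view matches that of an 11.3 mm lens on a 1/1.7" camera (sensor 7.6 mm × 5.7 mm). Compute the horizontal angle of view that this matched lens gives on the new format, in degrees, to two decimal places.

Equal vertical AOV ⇒ f₂ = f₁ · 8.72/5.7 = 11.3 × 1.52982 ≈ 17.2870 mm.
Horizontal AOV on the new format = 2·arctan(12.2 / (2 × 17.2870)) = 2·arctan(0.35287) ≈ 38.8724°.

38.87°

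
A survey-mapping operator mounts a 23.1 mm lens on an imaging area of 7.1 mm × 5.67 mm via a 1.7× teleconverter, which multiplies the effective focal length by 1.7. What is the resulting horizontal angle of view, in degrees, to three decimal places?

10.331°

Effective focal length f = 23.1 × 1.7 = 39.27 mm.
α = 2·arctan(7.1 / (2 × 39.27)) = 2·arctan(0.09040) ≈ 10.3310°.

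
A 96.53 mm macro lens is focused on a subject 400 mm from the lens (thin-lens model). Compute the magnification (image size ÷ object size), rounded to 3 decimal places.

0.318×

Thin lens: 1/f = 1/dₒ + 1/dᵢ → 1/dᵢ = 1/96.53 − 1/400 = 0.0078595 mm⁻¹, so dᵢ ≈ 127.2350 mm.
Magnification m = dᵢ/dₒ = 127.2350/400 ≈ 0.31809.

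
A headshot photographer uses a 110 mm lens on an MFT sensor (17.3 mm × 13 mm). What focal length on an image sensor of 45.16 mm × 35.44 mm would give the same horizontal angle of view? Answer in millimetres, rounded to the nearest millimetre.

Equal angle of view means equal width/f ratio, so f₂ = f₁ · (width₂/width₁) = 110 × 45.16/17.3.
f₂ = 110 × 2.61040 ≈ 287.145 mm.

287 mm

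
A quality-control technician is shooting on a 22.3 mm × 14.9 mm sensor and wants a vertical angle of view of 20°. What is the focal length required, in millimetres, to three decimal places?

From α = 2·arctan(h/2f) we get f = h / (2·tan(α/2)).
With h = 14.9 mm and α/2 = 10°, tan(α/2) ≈ 0.17633, so f ≈ 14.9 / 0.35265 ≈ 42.2510 mm.

42.251 mm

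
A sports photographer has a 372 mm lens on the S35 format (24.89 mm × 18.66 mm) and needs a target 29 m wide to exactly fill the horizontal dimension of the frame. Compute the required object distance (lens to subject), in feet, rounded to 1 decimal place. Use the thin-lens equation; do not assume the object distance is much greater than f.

W: 29 m = 29000 mm.
Magnification m = w/W = dᵢ/dₒ; combined with 1/f = 1/dₒ + 1/dᵢ this gives dₒ = f·(1 + W/w).
dₒ = 372 mm × (1 + 29000/24.89) = 372 × 1166.1266 ≈ 433799.079 mm = 433799.079/304.8 ft = 1423.23 ft.

1423.2 ft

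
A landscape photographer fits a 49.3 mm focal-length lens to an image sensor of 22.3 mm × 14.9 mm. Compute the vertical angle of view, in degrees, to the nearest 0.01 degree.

Angle of view α = 2·arctan(h/2f) with h = 14.9 mm and f = 49.3 mm.
h/2f = 0.15112; arctan(0.15112) ≈ 8.5933°, so α ≈ 17.1865°.

17.19°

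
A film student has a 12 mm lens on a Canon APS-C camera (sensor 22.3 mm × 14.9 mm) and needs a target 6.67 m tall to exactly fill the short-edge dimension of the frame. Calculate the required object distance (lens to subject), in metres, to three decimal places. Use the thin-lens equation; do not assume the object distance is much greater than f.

W: 6.67 m = 6670 mm.
Magnification m = h/W = dᵢ/dₒ; combined with 1/f = 1/dₒ + 1/dᵢ this gives dₒ = f·(1 + W/h).
dₒ = 12 mm × (1 + 6670/14.9) = 12 × 448.6510 ≈ 5383.812 mm = 5.38381 m.

5.384 m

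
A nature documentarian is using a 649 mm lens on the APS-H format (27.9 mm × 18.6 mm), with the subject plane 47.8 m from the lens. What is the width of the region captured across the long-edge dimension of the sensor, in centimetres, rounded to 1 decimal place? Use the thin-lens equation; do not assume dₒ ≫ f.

202.7 cm

dₒ: 47.8 m = 47800 mm.
Similar triangles through the lens centre give W/dₒ = w/dᵢ; with 1/f = 1/dₒ + 1/dᵢ this gives W = w·(dₒ − f)/f.
W = 27.9 mm × (47800 − 649) / 649 = 27.9 × 72.6518 ≈ 2026.984 mm = 202.698 cm.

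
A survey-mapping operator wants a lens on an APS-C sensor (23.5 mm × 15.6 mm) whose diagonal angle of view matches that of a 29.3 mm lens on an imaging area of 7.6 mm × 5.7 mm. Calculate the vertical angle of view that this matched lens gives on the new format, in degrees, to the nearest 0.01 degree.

10.25°

Sensor diagonal = √(7.6² + 5.7²) = √90.2500 ≈ 9.5000 mm.
Sensor diagonal = √(23.5² + 15.6²) = √795.6100 ≈ 28.2066 mm.
Equal diagonal AOV ⇒ f₂ = f₁ · 28.2066/9.5000 = 29.3 × 2.96911 ≈ 86.9950 mm.
Vertical AOV on the new format = 2·arctan(15.6 / (2 × 86.9950)) = 2·arctan(0.08966) ≈ 10.2469°.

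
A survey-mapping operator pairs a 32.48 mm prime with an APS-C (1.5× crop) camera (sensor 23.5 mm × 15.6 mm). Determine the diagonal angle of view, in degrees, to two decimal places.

Sensor diagonal = √(23.5² + 15.6²) = √795.6100 ≈ 28.2066 mm.
Angle of view α = 2·arctan(d/2f) with d = 28.2066 mm and f = 32.48 mm.
d/2f = 0.43421; arctan(0.43421) ≈ 23.4712°, so α ≈ 46.9423°.

46.94°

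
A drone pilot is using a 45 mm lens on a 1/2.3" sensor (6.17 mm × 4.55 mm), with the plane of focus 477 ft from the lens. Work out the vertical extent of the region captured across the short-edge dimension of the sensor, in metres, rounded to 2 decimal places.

14.70 m

dₒ: 477 ft × 304.8 mm/ft = 145389.60 mm.
Similar triangles through the lens centre give W/dₒ = h/dᵢ; with 1/f = 1/dₒ + 1/dᵢ this gives W = h·(dₒ − f)/f.
W = 4.55 mm × (145390 − 45) / 45 = 4.55 × 3229.8799 ≈ 14695.954 mm = 14.696 m.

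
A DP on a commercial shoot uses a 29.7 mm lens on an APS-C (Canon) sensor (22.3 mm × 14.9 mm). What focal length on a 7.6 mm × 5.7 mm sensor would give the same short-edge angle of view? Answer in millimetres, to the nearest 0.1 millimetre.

Equal angle of view means equal height/f ratio, so f₂ = f₁ · (height₂/height₁) = 29.7 × 5.7/14.9.
f₂ = 29.7 × 0.38255 ≈ 11.362 mm.

11.4 mm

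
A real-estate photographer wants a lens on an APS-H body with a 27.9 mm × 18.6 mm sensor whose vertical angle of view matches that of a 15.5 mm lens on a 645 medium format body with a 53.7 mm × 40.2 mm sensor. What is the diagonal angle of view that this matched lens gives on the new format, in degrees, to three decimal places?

Equal vertical AOV ⇒ f₂ = f₁ · 18.6/40.2 = 15.5 × 0.46269 ≈ 7.1716 mm.
Sensor diagonal = √(27.9² + 18.6²) = √1124.3700 ≈ 33.5316 mm.
Diagonal AOV on the new format = 2·arctan(33.5316 / (2 × 7.1716)) = 2·arctan(2.33779) ≈ 133.6820°.

133.682°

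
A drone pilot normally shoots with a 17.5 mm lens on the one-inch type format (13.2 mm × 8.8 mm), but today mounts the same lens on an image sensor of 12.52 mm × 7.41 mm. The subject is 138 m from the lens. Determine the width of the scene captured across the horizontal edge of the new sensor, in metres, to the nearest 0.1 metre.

The focal length stays 17.5 mm; the relevant sensor dimension is now w = 12.52 mm. Object distance dₒ = 138 m = 138000 mm.
Thin-lens field width W = w·(dₒ − f)/f = 12.52 × (138000 − 17.5)/17.5 ≈ 98716.623 mm = 98.7166 m.

98.7 m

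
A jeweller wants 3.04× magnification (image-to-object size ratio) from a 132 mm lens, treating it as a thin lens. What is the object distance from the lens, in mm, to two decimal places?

175.42 mm

With m = dᵢ/dₒ and 1/f = 1/dₒ + 1/dᵢ, substituting dᵢ = m·dₒ gives 1/f = (1 + 1/m)/dₒ, hence dₒ = f·(1 + 1/m).
dₒ = 132 × (1 + 1/3.04) = 132 × 1.32895 ≈ 175.421 mm.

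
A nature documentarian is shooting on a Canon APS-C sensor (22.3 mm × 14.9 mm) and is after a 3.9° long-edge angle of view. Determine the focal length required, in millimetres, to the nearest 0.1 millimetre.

327.5 mm

From α = 2·arctan(w/2f) we get f = w / (2·tan(α/2)).
With w = 22.3 mm and α/2 = 1.95°, tan(α/2) ≈ 0.03405, so f ≈ 22.3 / 0.06809 ≈ 327.4878 mm.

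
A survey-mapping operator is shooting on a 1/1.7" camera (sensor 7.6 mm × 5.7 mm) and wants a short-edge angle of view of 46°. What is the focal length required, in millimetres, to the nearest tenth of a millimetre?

6.7 mm

From α = 2·arctan(h/2f) we get f = h / (2·tan(α/2)).
With h = 5.7 mm and α/2 = 23°, tan(α/2) ≈ 0.42447, so f ≈ 5.7 / 0.84895 ≈ 6.7142 mm.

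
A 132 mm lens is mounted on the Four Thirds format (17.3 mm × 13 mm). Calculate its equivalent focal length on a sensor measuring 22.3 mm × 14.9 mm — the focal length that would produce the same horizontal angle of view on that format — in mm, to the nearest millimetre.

Equal angle of view means equal width/f ratio, so f₂ = f₁ · (width₂/width₁) = 132 × 22.3/17.3.
f₂ = 132 × 1.28902 ≈ 170.150 mm.

170 mm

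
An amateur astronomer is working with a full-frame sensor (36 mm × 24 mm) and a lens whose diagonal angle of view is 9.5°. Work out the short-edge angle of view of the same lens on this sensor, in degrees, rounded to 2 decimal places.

Sensor diagonal = √(36² + 24²) = √1872.0000 ≈ 43.2666 mm.
From the diagonal AOV: f = 43.2666 / (2·tan(4.75°)) = 43.2666 / 0.16619 ≈ 260.3487 mm.
Short-edge AOV = 2·arctan(24 / (2 × 260.3487)) = 2·arctan(0.04609) ≈ 5.2780°.

5.28°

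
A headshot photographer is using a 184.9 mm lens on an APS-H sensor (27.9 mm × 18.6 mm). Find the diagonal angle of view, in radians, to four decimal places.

0.1809 rad

Sensor diagonal = √(27.9² + 18.6²) = √1124.3700 ≈ 33.5316 mm.
Angle of view α = 2·arctan(d/2f) with d = 33.5316 mm and f = 184.9 mm.
d/2f = 0.09068; arctan(0.09068) ≈ 0.0904 rad, so α ≈ 0.1809 rad.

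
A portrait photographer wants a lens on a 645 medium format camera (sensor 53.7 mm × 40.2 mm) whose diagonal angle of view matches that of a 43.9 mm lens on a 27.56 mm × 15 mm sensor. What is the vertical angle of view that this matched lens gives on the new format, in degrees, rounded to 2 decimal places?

Sensor diagonal = √(27.56² + 15²) = √984.5536 ≈ 31.3776 mm.
Sensor diagonal = √(53.7² + 40.2²) = √4499.7300 ≈ 67.0800 mm.
Equal diagonal AOV ⇒ f₂ = f₁ · 67.0800/31.3776 = 43.9 × 2.13783 ≈ 93.8508 mm.
Vertical AOV on the new format = 2·arctan(40.2 / (2 × 93.8508)) = 2·arctan(0.21417) ≈ 24.1768°.

24.18°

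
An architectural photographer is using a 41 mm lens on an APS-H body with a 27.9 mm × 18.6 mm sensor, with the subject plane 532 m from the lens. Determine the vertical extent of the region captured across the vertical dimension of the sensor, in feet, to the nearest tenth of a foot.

dₒ: 532 m = 532000 mm.
Similar triangles through the lens centre give W/dₒ = h/dᵢ; with 1/f = 1/dₒ + 1/dᵢ this gives W = h·(dₒ − f)/f.
W = 18.6 mm × (532000 − 41) / 41 = 18.6 × 12974.6098 ≈ 241327.741 mm = 241327.741/304.8 ft = 791.758 ft.

791.8 ft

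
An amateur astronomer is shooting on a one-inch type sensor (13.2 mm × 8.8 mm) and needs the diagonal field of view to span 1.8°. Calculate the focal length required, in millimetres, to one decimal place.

Sensor diagonal = √(13.2² + 8.8²) = √251.6800 ≈ 15.8644 mm.
From α = 2·arctan(d/2f) we get f = d / (2·tan(α/2)).
With d = 15.8644 mm and α/2 = 0.9°, tan(α/2) ≈ 0.01571, so f ≈ 15.8644 / 0.03142 ≈ 504.9388 mm.

504.9 mm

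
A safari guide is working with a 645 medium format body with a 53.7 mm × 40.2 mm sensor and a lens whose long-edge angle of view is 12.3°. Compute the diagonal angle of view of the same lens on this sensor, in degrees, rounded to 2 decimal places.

From the long-edge AOV: f = 53.7 / (2·tan(6.15°)) = 53.7 / 0.21550 ≈ 249.1836 mm.
Sensor diagonal = √(53.7² + 40.2²) = √4499.7300 ≈ 67.0800 mm.
Diagonal AOV = 2·arctan(67.0800 / (2 × 249.1836)) = 2·arctan(0.13460) ≈ 15.3318°.

15.33°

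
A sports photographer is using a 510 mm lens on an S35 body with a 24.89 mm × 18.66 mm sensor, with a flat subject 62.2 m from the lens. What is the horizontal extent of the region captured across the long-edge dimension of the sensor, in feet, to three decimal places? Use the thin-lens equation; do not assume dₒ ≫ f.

9.878 ft

dₒ: 62.2 m = 62200 mm.
Similar triangles through the lens centre give W/dₒ = w/dᵢ; with 1/f = 1/dₒ + 1/dᵢ this gives W = w·(dₒ − f)/f.
W = 24.89 mm × (62200 − 510) / 510 = 24.89 × 120.9608 ≈ 3010.714 mm = 3010.714/304.8 ft = 9.87767 ft.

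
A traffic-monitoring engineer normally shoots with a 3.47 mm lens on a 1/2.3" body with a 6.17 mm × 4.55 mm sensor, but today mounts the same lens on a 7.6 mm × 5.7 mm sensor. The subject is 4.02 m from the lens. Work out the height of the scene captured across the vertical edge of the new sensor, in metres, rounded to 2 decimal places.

The focal length stays 3.47 mm; the relevant sensor dimension is now h = 5.7 mm. Object distance dₒ = 4.02 m = 4020 mm.
Thin-lens field height W = h·(dₒ − f)/f = 5.7 × (4020 − 3.47)/3.47 ≈ 6597.758 mm = 6.59776 m.

6.60 m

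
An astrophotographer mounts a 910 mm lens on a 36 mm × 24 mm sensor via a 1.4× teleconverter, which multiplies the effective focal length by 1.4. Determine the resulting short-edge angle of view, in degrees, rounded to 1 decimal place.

1.1°

Effective focal length f = 910 × 1.4 = 1274 mm.
α = 2·arctan(24 / (2 × 1274)) = 2·arctan(0.00942) ≈ 1.0793°.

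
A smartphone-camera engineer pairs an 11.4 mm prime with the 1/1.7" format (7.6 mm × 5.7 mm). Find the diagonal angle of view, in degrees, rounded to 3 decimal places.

Sensor diagonal = √(7.6² + 5.7²) = √90.2500 ≈ 9.5000 mm.
Angle of view α = 2·arctan(d/2f) with d = 9.5000 mm and f = 11.4 mm.
d/2f = 0.41667; arctan(0.41667) ≈ 22.6199°, so α ≈ 45.2397°.

45.240°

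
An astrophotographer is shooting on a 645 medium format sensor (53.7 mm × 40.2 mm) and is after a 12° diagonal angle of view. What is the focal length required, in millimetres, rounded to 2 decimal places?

Sensor diagonal = √(53.7² + 40.2²) = √4499.7300 ≈ 67.0800 mm.
From α = 2·arctan(d/2f) we get f = d / (2·tan(α/2)).
With d = 67.0800 mm and α/2 = 6°, tan(α/2) ≈ 0.10510, so f ≈ 67.0800 / 0.21021 ≈ 319.1119 mm.

319.11 mm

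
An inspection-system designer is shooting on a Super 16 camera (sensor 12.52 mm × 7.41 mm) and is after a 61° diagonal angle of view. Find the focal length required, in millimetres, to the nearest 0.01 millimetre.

12.35 mm

Sensor diagonal = √(12.52² + 7.41²) = √211.6585 ≈ 14.5485 mm.
From α = 2·arctan(d/2f) we get f = d / (2·tan(α/2)).
With d = 14.5485 mm and α/2 = 30.5°, tan(α/2) ≈ 0.58905, so f ≈ 14.5485 / 1.17809 ≈ 12.3492 mm.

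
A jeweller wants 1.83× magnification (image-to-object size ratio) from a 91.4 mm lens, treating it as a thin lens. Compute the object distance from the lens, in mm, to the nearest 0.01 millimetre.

141.35 mm

With m = dᵢ/dₒ and 1/f = 1/dₒ + 1/dᵢ, substituting dᵢ = m·dₒ gives 1/f = (1 + 1/m)/dₒ, hence dₒ = f·(1 + 1/m).
dₒ = 91.4 × (1 + 1/1.83) = 91.4 × 1.54645 ≈ 141.345 mm.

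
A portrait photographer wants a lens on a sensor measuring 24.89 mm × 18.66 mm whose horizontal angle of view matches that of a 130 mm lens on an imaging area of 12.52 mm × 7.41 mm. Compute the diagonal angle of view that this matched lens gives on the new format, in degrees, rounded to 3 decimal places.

Equal horizontal AOV ⇒ f₂ = f₁ · 24.89/12.52 = 130 × 1.98802 ≈ 258.4425 mm.
Sensor diagonal = √(24.89² + 18.66²) = √967.7077 ≈ 31.1080 mm.
Diagonal AOV on the new format = 2·arctan(31.1080 / (2 × 258.4425)) = 2·arctan(0.06018) ≈ 6.8882°.

6.888°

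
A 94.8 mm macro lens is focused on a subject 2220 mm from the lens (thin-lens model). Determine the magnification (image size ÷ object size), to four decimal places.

Thin lens: 1/f = 1/dₒ + 1/dᵢ → 1/dᵢ = 1/94.8 − 1/2220 = 0.0100981 mm⁻¹, so dᵢ ≈ 99.0288 mm.
Magnification m = dᵢ/dₒ = 99.0288/2220 ≈ 0.04461.

0.0446×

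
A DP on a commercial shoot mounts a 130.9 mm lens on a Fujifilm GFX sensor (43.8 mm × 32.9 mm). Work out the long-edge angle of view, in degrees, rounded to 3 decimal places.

18.996°

Angle of view α = 2·arctan(w/2f) with w = 43.8 mm and f = 130.9 mm.
w/2f = 0.16730; arctan(0.16730) ≈ 9.4978°, so α ≈ 18.9956°.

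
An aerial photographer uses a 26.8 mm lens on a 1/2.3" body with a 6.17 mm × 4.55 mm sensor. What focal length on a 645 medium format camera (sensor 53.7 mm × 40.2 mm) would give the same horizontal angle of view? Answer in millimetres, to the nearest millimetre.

233 mm

Equal angle of view means equal width/f ratio, so f₂ = f₁ · (width₂/width₁) = 26.8 × 53.7/6.17.
f₂ = 26.8 × 8.70340 ≈ 233.251 mm.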